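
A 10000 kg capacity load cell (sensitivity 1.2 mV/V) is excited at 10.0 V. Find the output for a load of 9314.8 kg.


Vout = rated_output * Vex * (load / capacity).
Vout = 1.2 * 10.0 * (9314.8 / 10000)
Vout = 1.2 * 10.0 * 0.93148
Vout = 11.178 mV

11.178 mV


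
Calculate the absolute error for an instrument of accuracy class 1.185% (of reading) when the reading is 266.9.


Absolute error = (accuracy% / 100) * reading.
Error = (1.185 / 100) * 266.9
Error = 0.01185 * 266.9
Error = 3.1628

3.1628


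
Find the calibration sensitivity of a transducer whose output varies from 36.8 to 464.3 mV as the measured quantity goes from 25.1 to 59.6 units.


Sensitivity = (y2 - y1) / (x2 - x1).
S = (464.3 - 36.8) / (59.6 - 25.1)
S = 427.5 / 34.5
S = 12.3913 mV/unit

12.3913 mV/unit


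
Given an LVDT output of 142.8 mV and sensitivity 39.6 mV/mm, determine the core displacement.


Displacement = Vout / sensitivity.
d = 142.8 / 39.6
d = 3.606 mm

3.606 mm


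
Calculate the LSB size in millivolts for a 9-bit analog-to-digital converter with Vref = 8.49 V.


The resolution (LSB) of an ADC is Vref / 2^n.
LSB = 8.49 / 2^9
LSB = 8.49 / 512
LSB = 0.01658203 V = 16.58203125 mV

16.58203125 mV


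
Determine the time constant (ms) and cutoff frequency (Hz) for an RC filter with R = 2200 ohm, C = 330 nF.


Time constant: tau = R * C.
tau = 2200 * 3.30e-07 = 0.000726 s
tau = 0.726 ms
Cutoff frequency: fc = 1 / (2*pi*R*C).
fc = 1 / (2*pi*0.000726) = 219.22 Hz

tau = 0.726 ms, fc = 219.22 Hz


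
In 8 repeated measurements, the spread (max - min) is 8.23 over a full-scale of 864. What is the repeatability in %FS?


Repeatability = (spread / full scale) * 100%.
R = (8.23 / 864) * 100
R = 0.953 %FS

0.953 %FS


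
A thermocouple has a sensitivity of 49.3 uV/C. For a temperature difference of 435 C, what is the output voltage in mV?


The thermocouple output V = sensitivity * dT.
V = 49.3 uV/C * 435 C
V = 21445.5 uV
V = 21.445 mV

21.445 mV


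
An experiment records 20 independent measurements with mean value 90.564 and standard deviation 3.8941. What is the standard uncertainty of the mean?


The standard uncertainty for Type A evaluation is u = s / sqrt(n).
u = 3.8941 / sqrt(20)
u = 3.8941 / 4.4721
u = 0.8707

0.8707


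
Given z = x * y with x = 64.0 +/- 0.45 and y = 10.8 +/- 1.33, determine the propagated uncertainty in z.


For a product z = x*y, the relative uncertainty is:
uz/z = sqrt((ux/x)^2 + (uy/y)^2)
Relative uncertainties: ux/x = 0.45/64.0 = 0.007031
uy/y = 1.33/10.8 = 0.123148
z = 64.0 * 10.8 = 691.2
uz = 691.2 * sqrt(0.007031^2 + 0.123148^2) = 85.259

85.259


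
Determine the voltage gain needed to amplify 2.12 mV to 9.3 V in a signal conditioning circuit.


Gain = Vout / Vin (converting to same units).
G = 9.3 V / 2.12 mV
G = 9300.0 mV / 2.12 mV
G = 4386.79

4386.79


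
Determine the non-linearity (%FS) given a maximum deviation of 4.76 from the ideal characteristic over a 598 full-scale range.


Linearity error = (max deviation / full scale) * 100%.
Linearity = (4.76 / 598) * 100
Linearity = 0.796 %FS

0.796 %FS


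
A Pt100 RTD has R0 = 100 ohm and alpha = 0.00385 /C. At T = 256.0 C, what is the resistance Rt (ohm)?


The RTD equation: Rt = R0 * (1 + alpha * T).
Rt = 100 * (1 + 0.00385 * 256.0)
Rt = 100 * (1 + 0.9856)
Rt = 100 * 1.9856
Rt = 198.56 ohm

198.56 ohm


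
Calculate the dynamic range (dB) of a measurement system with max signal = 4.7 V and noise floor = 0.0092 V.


Dynamic range = 20 * log10(Vmax / Vnoise).
DR = 20 * log10(4.7 / 0.0092)
DR = 20 * log10(510.87)
DR = 54.17 dB

54.17 dB


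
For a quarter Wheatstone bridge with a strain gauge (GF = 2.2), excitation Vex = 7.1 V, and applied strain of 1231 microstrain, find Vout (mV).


Quarter bridge output: Vout = (GF * epsilon * Vex) / 4.
Vout = (2.2 * 1231e-6 * 7.1) / 4
Vout = 0.01922822 / 4 V
Vout = 0.00480706 V = 4.8071 mV

4.8071 mV


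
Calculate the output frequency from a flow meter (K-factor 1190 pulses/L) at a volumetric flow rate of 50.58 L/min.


Frequency = K * Q / 60 (converting L/min to L/s).
f = 1190 * 50.58 / 60
f = 60190.2 / 60
f = 1003.17 Hz

1003.17 Hz


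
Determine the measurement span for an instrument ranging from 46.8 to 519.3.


Span = upper range - lower range.
Span = 519.3 - (46.8)
Span = 472.5

472.5


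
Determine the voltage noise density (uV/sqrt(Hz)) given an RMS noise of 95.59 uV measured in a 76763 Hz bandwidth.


Noise spectral density = Vrms / sqrt(BW).
NSD = 95.59 / sqrt(76763)
NSD = 95.59 / 277.0614
NSD = 0.345 uV/sqrt(Hz)

0.345 uV/sqrt(Hz)


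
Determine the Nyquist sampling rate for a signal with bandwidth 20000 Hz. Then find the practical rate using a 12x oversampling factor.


By Nyquist theorem, fs_min = 2 * fmax.
fs_min = 2 * 20000 = 40000 Hz
Practical rate = 12 * fs_min = 12 * 40000 = 480000 Hz

fs_min = 40000 Hz, fs_practical = 480000 Hz


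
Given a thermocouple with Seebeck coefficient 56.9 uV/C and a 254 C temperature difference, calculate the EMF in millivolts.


The thermocouple output V = sensitivity * dT.
V = 56.9 uV/C * 254 C
V = 14452.6 uV
V = 14.453 mV

14.453 mV


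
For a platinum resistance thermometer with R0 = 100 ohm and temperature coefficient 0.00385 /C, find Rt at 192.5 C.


The RTD equation: Rt = R0 * (1 + alpha * T).
Rt = 100 * (1 + 0.00385 * 192.5)
Rt = 100 * (1 + 0.741125)
Rt = 100 * 1.741125
Rt = 174.113 ohm

174.113 ohm


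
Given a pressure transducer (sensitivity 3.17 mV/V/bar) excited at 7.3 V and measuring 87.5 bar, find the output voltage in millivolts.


Output = sensitivity * Vex * P.
Vout = 3.17 * 7.3 * 87.5
Vout = 23.141 * 87.5
Vout = 2024.84 mV

2024.84 mV


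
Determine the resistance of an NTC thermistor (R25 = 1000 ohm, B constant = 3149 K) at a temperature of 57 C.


NTC thermistor equation: Rt = R25 * exp(B * (1/T - 1/T25)).
T in Kelvin: 330.15 K, T25 = 298.15 K
1/T - 1/T25 = 1/330.15 - 1/298.15 = -0.00032509
B * (1/T - 1/T25) = 3149 * -0.00032509 = -1.0237
Rt = 1000 * exp(-1.0237) = 359.3 ohm

359.3 ohm


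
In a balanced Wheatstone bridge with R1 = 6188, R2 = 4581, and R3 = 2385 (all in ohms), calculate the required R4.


At balance: R1*R4 = R2*R3, so R4 = R2*R3/R1.
R4 = 4581 * 2385 / 6188
R4 = 10925685 / 6188
R4 = 1765.62 ohm

1765.62 ohm


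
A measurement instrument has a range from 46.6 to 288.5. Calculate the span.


Span = upper range - lower range.
Span = 288.5 - (46.6)
Span = 241.9

241.9


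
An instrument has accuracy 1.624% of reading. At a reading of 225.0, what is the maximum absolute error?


Absolute error = (accuracy% / 100) * reading.
Error = (1.624 / 100) * 225.0
Error = 0.01624 * 225.0
Error = 3.654

3.654


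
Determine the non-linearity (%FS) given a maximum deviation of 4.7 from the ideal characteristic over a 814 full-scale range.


Linearity error = (max deviation / full scale) * 100%.
Linearity = (4.7 / 814) * 100
Linearity = 0.577 %FS

0.577 %FS


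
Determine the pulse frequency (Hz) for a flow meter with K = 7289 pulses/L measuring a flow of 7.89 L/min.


Frequency = K * Q / 60 (converting L/min to L/s).
f = 7289 * 7.89 / 60
f = 57510.21 / 60
f = 958.5 Hz

958.5 Hz


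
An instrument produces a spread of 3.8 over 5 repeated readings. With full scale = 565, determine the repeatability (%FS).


Repeatability = (spread / full scale) * 100%.
R = (3.8 / 565) * 100
R = 0.673 %FS

0.673 %FS


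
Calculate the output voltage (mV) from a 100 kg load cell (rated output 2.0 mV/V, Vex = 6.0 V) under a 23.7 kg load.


Vout = rated_output * Vex * (load / capacity).
Vout = 2.0 * 6.0 * (23.7 / 100)
Vout = 2.0 * 6.0 * 0.237
Vout = 2.844 mV

2.844 mV


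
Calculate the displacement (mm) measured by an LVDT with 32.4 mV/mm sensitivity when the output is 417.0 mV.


Displacement = Vout / sensitivity.
d = 417.0 / 32.4
d = 12.87 mm

12.87 mm


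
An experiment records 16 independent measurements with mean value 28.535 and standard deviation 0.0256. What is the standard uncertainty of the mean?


The standard uncertainty for Type A evaluation is u = s / sqrt(n).
u = 0.0256 / sqrt(16)
u = 0.0256 / 4.0
u = 0.0064

0.0064


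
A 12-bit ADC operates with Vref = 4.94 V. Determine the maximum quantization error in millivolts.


The maximum quantization error is +/- LSB/2.
LSB = Vref / 2^n = 4.94 / 4096 = 0.00120605 V
Max error = LSB / 2 = 0.00120605 / 2 = 0.00060303 V
Max error = 0.603 mV

0.603 mV


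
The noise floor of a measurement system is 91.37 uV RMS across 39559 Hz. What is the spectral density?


Noise spectral density = Vrms / sqrt(BW).
NSD = 91.37 / sqrt(39559)
NSD = 91.37 / 198.8944
NSD = 0.4594 uV/sqrt(Hz)

0.4594 uV/sqrt(Hz)


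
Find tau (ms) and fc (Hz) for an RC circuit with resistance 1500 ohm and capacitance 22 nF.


Time constant: tau = R * C.
tau = 1500 * 2.20e-08 = 3.3e-05 s
tau = 0.033 ms
Cutoff frequency: fc = 1 / (2*pi*R*C).
fc = 1 / (2*pi*3.3e-05) = 4822.88 Hz

tau = 0.033 ms, fc = 4822.88 Hz


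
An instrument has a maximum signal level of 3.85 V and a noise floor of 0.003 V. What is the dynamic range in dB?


Dynamic range = 20 * log10(Vmax / Vnoise).
DR = 20 * log10(3.85 / 0.003)
DR = 20 * log10(1283.33)
DR = 62.17 dB

62.17 dB


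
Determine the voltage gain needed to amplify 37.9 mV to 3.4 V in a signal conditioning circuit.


Gain = Vout / Vin (converting to same units).
G = 3.4 V / 37.9 mV
G = 3400.0 mV / 37.9 mV
G = 89.71

89.71


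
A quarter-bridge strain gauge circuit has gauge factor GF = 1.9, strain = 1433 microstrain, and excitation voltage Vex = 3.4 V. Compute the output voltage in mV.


Quarter bridge output: Vout = (GF * epsilon * Vex) / 4.
Vout = (1.9 * 1433e-6 * 3.4) / 4
Vout = 0.00925718 / 4 V
Vout = 0.00231429 V = 2.3143 mV

2.3143 mV


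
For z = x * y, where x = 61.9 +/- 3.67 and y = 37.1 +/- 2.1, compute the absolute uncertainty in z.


For a product z = x*y, the relative uncertainty is:
uz/z = sqrt((ux/x)^2 + (uy/y)^2)
Relative uncertainties: ux/x = 3.67/61.9 = 0.059289
uy/y = 2.1/37.1 = 0.056604
z = 61.9 * 37.1 = 2296.5
uz = 2296.5 * sqrt(0.059289^2 + 0.056604^2) = 188.245

188.245


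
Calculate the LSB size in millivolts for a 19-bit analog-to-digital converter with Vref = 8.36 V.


The resolution (LSB) of an ADC is Vref / 2^n.
LSB = 8.36 / 2^19
LSB = 8.36 / 524288
LSB = 1.595e-05 V = 0.01594543 mV

0.01594543 mV


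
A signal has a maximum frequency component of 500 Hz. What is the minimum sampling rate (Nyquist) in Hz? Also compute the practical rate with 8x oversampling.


By Nyquist theorem, fs_min = 2 * fmax.
fs_min = 2 * 500 = 1000 Hz
Practical rate = 8 * fs_min = 8 * 1000 = 8000 Hz

fs_min = 1000 Hz, fs_practical = 8000 Hz


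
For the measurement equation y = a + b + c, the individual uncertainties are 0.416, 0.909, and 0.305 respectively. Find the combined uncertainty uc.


For a sum of independent quantities, uc = sqrt(u1^2 + u2^2 + u3^2).
uc = sqrt(0.416^2 + 0.909^2 + 0.305^2)
uc = sqrt(0.173056 + 0.826281 + 0.093025)
uc = 1.0452

1.0452


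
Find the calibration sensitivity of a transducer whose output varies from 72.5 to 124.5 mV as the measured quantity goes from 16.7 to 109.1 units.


Sensitivity = (y2 - y1) / (x2 - x1).
S = (124.5 - 72.5) / (109.1 - 16.7)
S = 52.0 / 92.4
S = 0.5628 mV/unit

0.5628 mV/unit


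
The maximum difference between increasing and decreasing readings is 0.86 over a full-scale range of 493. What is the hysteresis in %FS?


Hysteresis = (max difference / full scale) * 100%.
H = (0.86 / 493) * 100
H = 0.174 %FS

0.174 %FS


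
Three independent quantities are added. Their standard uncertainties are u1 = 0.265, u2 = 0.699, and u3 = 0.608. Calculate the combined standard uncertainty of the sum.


For a sum of independent quantities, uc = sqrt(u1^2 + u2^2 + u3^2).
uc = sqrt(0.265^2 + 0.699^2 + 0.608^2)
uc = sqrt(0.070225 + 0.488601 + 0.369664)
uc = 0.9636

0.9636


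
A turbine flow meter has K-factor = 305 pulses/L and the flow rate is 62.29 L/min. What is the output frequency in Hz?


Frequency = K * Q / 60 (converting L/min to L/s).
f = 305 * 62.29 / 60
f = 18998.45 / 60
f = 316.64 Hz

316.64 Hz


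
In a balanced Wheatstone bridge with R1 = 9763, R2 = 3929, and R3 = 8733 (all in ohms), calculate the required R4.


At balance: R1*R4 = R2*R3, so R4 = R2*R3/R1.
R4 = 3929 * 8733 / 9763
R4 = 34311957 / 9763
R4 = 3514.49 ohm

3514.49 ohm


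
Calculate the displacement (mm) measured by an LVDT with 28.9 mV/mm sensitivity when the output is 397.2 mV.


Displacement = Vout / sensitivity.
d = 397.2 / 28.9
d = 13.744 mm

13.744 mm


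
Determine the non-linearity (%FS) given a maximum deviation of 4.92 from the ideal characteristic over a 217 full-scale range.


Linearity error = (max deviation / full scale) * 100%.
Linearity = (4.92 / 217) * 100
Linearity = 2.267 %FS

2.267 %FS


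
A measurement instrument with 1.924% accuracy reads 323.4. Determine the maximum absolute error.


Absolute error = (accuracy% / 100) * reading.
Error = (1.924 / 100) * 323.4
Error = 0.01924 * 323.4
Error = 6.2222

6.2222


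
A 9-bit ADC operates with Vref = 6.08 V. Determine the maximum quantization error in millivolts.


The maximum quantization error is +/- LSB/2.
LSB = Vref / 2^n = 6.08 / 512 = 0.011875 V
Max error = LSB / 2 = 0.011875 / 2 = 0.0059375 V
Max error = 5.9375 mV

5.9375 mV


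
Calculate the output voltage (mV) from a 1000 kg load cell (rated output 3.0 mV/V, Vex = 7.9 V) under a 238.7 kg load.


Vout = rated_output * Vex * (load / capacity).
Vout = 3.0 * 7.9 * (238.7 / 1000)
Vout = 3.0 * 7.9 * 0.2387
Vout = 5.657 mV

5.657 mV


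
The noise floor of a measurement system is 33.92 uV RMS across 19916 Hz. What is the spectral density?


Noise spectral density = Vrms / sqrt(BW).
NSD = 33.92 / sqrt(19916)
NSD = 33.92 / 141.1241
NSD = 0.2404 uV/sqrt(Hz)

0.2404 uV/sqrt(Hz)


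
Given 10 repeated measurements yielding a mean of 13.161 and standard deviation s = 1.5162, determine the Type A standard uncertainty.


The standard uncertainty for Type A evaluation is u = s / sqrt(n).
u = 1.5162 / sqrt(10)
u = 1.5162 / 3.1623
u = 0.4795

0.4795


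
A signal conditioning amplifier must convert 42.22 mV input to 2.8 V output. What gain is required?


Gain = Vout / Vin (converting to same units).
G = 2.8 V / 42.22 mV
G = 2800.0 mV / 42.22 mV
G = 66.32

66.32


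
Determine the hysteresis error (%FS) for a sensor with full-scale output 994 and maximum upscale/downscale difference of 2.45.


Hysteresis = (max difference / full scale) * 100%.
H = (2.45 / 994) * 100
H = 0.246 %FS

0.246 %FS


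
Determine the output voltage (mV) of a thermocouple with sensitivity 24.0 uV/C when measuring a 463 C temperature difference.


The thermocouple output V = sensitivity * dT.
V = 24.0 uV/C * 463 C
V = 11112.0 uV
V = 11.112 mV

11.112 mV


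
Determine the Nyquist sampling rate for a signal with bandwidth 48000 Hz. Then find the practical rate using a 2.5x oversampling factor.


By Nyquist theorem, fs_min = 2 * fmax.
fs_min = 2 * 48000 = 96000 Hz
Practical rate = 2.5 * fs_min = 2.5 * 96000 = 240000 Hz

fs_min = 96000 Hz, fs_practical = 240000 Hz


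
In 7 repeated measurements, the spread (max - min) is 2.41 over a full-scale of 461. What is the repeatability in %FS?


Repeatability = (spread / full scale) * 100%.
R = (2.41 / 461) * 100
R = 0.523 %FS

0.523 %FS


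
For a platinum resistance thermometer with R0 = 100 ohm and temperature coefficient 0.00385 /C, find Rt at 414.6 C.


The RTD equation: Rt = R0 * (1 + alpha * T).
Rt = 100 * (1 + 0.00385 * 414.6)
Rt = 100 * (1 + 1.59621)
Rt = 100 * 2.59621
Rt = 259.621 ohm

259.621 ohm


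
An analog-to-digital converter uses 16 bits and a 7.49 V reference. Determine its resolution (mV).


The resolution (LSB) of an ADC is Vref / 2^n.
LSB = 7.49 / 2^16
LSB = 7.49 / 65536
LSB = 0.00011429 V = 0.11428833 mV

0.11428833 mV


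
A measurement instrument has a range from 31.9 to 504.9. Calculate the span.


Span = upper range - lower range.
Span = 504.9 - (31.9)
Span = 473.0

473.0


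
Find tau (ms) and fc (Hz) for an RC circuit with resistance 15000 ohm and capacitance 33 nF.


Time constant: tau = R * C.
tau = 15000 * 3.30e-08 = 0.000495 s
tau = 0.495 ms
Cutoff frequency: fc = 1 / (2*pi*R*C).
fc = 1 / (2*pi*0.000495) = 321.53 Hz

tau = 0.495 ms, fc = 321.53 Hz


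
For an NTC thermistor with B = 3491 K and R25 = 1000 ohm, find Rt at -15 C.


NTC thermistor equation: Rt = R25 * exp(B * (1/T - 1/T25)).
T in Kelvin: 258.15 K, T25 = 298.15 K
1/T - 1/T25 = 1/258.15 - 1/298.15 = 0.0005197
B * (1/T - 1/T25) = 3491 * 0.0005197 = 1.8143
Rt = 1000 * exp(1.8143) = 6136.6 ohm

6136.6 ohm


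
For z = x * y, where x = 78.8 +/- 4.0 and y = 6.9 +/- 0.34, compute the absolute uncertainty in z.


For a product z = x*y, the relative uncertainty is:
uz/z = sqrt((ux/x)^2 + (uy/y)^2)
Relative uncertainties: ux/x = 4.0/78.8 = 0.050761
uy/y = 0.34/6.9 = 0.049275
z = 78.8 * 6.9 = 543.7
uz = 543.7 * sqrt(0.050761^2 + 0.049275^2) = 38.465

38.465


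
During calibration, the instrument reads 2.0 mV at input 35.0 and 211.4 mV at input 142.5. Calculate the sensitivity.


Sensitivity = (y2 - y1) / (x2 - x1).
S = (211.4 - 2.0) / (142.5 - 35.0)
S = 209.4 / 107.5
S = 1.9479 mV/unit

1.9479 mV/unit


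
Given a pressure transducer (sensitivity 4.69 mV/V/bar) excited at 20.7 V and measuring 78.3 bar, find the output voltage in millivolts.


Output = sensitivity * Vex * P.
Vout = 4.69 * 20.7 * 78.3
Vout = 97.083 * 78.3
Vout = 7601.6 mV

7601.6 mV


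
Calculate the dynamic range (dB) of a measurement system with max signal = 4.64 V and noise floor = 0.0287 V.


Dynamic range = 20 * log10(Vmax / Vnoise).
DR = 20 * log10(4.64 / 0.0287)
DR = 20 * log10(161.67)
DR = 44.17 dB

44.17 dB


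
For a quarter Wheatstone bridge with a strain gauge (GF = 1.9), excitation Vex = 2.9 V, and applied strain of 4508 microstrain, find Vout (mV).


Quarter bridge output: Vout = (GF * epsilon * Vex) / 4.
Vout = (1.9 * 4508e-6 * 2.9) / 4
Vout = 0.02483908 / 4 V
Vout = 0.00620977 V = 6.2098 mV

6.2098 mV


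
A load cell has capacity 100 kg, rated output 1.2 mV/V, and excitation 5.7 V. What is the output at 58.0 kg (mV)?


Vout = rated_output * Vex * (load / capacity).
Vout = 1.2 * 5.7 * (58.0 / 100)
Vout = 1.2 * 5.7 * 0.58
Vout = 3.967 mV

3.967 mV


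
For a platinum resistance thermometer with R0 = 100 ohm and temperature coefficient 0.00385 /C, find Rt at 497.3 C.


The RTD equation: Rt = R0 * (1 + alpha * T).
Rt = 100 * (1 + 0.00385 * 497.3)
Rt = 100 * (1 + 1.914605)
Rt = 100 * 2.914605
Rt = 291.46 ohm

291.46 ohm


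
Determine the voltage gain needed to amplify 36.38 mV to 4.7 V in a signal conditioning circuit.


Gain = Vout / Vin (converting to same units).
G = 4.7 V / 36.38 mV
G = 4700.0 mV / 36.38 mV
G = 129.19

129.19


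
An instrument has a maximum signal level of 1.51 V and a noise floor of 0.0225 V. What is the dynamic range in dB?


Dynamic range = 20 * log10(Vmax / Vnoise).
DR = 20 * log10(1.51 / 0.0225)
DR = 20 * log10(67.11)
DR = 36.54 dB

36.54 dB


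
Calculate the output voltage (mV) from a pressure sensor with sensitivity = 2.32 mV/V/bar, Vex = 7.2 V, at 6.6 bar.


Output = sensitivity * Vex * P.
Vout = 2.32 * 7.2 * 6.6
Vout = 16.704 * 6.6
Vout = 110.25 mV

110.25 mV


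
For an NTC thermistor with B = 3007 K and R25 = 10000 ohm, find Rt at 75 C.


NTC thermistor equation: Rt = R25 * exp(B * (1/T - 1/T25)).
T in Kelvin: 348.15 K, T25 = 298.15 K
1/T - 1/T25 = 1/348.15 - 1/298.15 = -0.00048169
B * (1/T - 1/T25) = 3007 * -0.00048169 = -1.4484
Rt = 10000 * exp(-1.4484) = 2349.4 ohm

2349.4 ohm


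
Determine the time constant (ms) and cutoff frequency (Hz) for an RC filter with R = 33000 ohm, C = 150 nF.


Time constant: tau = R * C.
tau = 33000 * 1.50e-07 = 0.00495 s
tau = 4.95 ms
Cutoff frequency: fc = 1 / (2*pi*R*C).
fc = 1 / (2*pi*0.00495) = 32.15 Hz

tau = 4.95 ms, fc = 32.15 Hz


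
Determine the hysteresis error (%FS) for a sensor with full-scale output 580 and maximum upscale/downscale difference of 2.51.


Hysteresis = (max difference / full scale) * 100%.
H = (2.51 / 580) * 100
H = 0.433 %FS

0.433 %FS


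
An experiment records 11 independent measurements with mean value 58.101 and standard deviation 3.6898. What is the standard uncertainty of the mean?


The standard uncertainty for Type A evaluation is u = s / sqrt(n).
u = 3.6898 / sqrt(11)
u = 3.6898 / 3.3166
u = 1.1125

1.1125


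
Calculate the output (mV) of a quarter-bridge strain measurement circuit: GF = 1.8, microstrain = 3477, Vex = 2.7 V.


Quarter bridge output: Vout = (GF * epsilon * Vex) / 4.
Vout = (1.8 * 3477e-6 * 2.7) / 4
Vout = 0.01689822 / 4 V
Vout = 0.00422456 V = 4.2246 mV

4.2246 mV


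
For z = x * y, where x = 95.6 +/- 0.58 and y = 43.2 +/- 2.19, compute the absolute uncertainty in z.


For a product z = x*y, the relative uncertainty is:
uz/z = sqrt((ux/x)^2 + (uy/y)^2)
Relative uncertainties: ux/x = 0.58/95.6 = 0.006067
uy/y = 2.19/43.2 = 0.050694
z = 95.6 * 43.2 = 4129.9
uz = 4129.9 * sqrt(0.006067^2 + 0.050694^2) = 210.858

210.858


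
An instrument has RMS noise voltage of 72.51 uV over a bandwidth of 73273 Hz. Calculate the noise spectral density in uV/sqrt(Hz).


Noise spectral density = Vrms / sqrt(BW).
NSD = 72.51 / sqrt(73273)
NSD = 72.51 / 270.6899
NSD = 0.2679 uV/sqrt(Hz)

0.2679 uV/sqrt(Hz)


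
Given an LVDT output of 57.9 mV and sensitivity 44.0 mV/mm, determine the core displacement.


Displacement = Vout / sensitivity.
d = 57.9 / 44.0
d = 1.316 mm

1.316 mm


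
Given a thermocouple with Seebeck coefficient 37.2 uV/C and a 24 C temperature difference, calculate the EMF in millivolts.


The thermocouple output V = sensitivity * dT.
V = 37.2 uV/C * 24 C
V = 892.8 uV
V = 0.893 mV

0.893 mV


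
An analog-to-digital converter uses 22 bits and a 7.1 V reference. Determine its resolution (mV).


The resolution (LSB) of an ADC is Vref / 2^n.
LSB = 7.1 / 2^22
LSB = 7.1 / 4194304
LSB = 1.69e-06 V = 0.00169277 mV

0.00169277 mV


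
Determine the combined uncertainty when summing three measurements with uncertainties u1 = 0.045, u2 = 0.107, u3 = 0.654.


For a sum of independent quantities, uc = sqrt(u1^2 + u2^2 + u3^2).
uc = sqrt(0.045^2 + 0.107^2 + 0.654^2)
uc = sqrt(0.002025 + 0.011449 + 0.427716)
uc = 0.6642

0.6642


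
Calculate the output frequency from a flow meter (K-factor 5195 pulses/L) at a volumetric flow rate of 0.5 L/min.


Frequency = K * Q / 60 (converting L/min to L/s).
f = 5195 * 0.5 / 60
f = 2597.5 / 60
f = 43.29 Hz

43.29 Hz


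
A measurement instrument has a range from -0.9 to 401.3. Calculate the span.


Span = upper range - lower range.
Span = 401.3 - (-0.9)
Span = 402.2

402.2


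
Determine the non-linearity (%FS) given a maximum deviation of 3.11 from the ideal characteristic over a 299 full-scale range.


Linearity error = (max deviation / full scale) * 100%.
Linearity = (3.11 / 299) * 100
Linearity = 1.04 %FS

1.04 %FS


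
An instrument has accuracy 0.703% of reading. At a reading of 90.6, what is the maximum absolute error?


Absolute error = (accuracy% / 100) * reading.
Error = (0.703 / 100) * 90.6
Error = 0.00703 * 90.6
Error = 0.6369

0.6369


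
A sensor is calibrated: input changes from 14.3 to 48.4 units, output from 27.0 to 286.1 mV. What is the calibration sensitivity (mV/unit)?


Sensitivity = (y2 - y1) / (x2 - x1).
S = (286.1 - 27.0) / (48.4 - 14.3)
S = 259.1 / 34.1
S = 7.5982 mV/unit

7.5982 mV/unit


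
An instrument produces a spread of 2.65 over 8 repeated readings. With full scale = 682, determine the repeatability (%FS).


Repeatability = (spread / full scale) * 100%.
R = (2.65 / 682) * 100
R = 0.389 %FS

0.389 %FS


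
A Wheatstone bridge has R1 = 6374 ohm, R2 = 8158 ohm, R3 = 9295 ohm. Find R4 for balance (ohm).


At balance: R1*R4 = R2*R3, so R4 = R2*R3/R1.
R4 = 8158 * 9295 / 6374
R4 = 75828610 / 6374
R4 = 11896.55 ohm

11896.55 ohm


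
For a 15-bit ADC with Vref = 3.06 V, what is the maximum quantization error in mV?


The maximum quantization error is +/- LSB/2.
LSB = Vref / 2^n = 3.06 / 32768 = 9.338e-05 V
Max error = LSB / 2 = 9.338e-05 / 2 = 4.669e-05 V
Max error = 0.0467 mV

0.0467 mV


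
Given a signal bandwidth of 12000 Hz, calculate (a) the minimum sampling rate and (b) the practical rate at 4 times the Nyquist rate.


By Nyquist theorem, fs_min = 2 * fmax.
fs_min = 2 * 12000 = 24000 Hz
Practical rate = 4 * fs_min = 4 * 24000 = 96000 Hz

fs_min = 24000 Hz, fs_practical = 96000 Hz


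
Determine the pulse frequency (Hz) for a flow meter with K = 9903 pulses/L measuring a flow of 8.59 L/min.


Frequency = K * Q / 60 (converting L/min to L/s).
f = 9903 * 8.59 / 60
f = 85066.77 / 60
f = 1417.78 Hz

1417.78 Hz


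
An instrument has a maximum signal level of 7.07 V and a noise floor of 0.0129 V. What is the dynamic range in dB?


Dynamic range = 20 * log10(Vmax / Vnoise).
DR = 20 * log10(7.07 / 0.0129)
DR = 20 * log10(548.06)
DR = 54.78 dB

54.78 dB


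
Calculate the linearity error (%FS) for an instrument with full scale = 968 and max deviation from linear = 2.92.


Linearity error = (max deviation / full scale) * 100%.
Linearity = (2.92 / 968) * 100
Linearity = 0.302 %FS

0.302 %FS


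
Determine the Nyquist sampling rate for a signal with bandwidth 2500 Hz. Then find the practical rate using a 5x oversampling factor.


By Nyquist theorem, fs_min = 2 * fmax.
fs_min = 2 * 2500 = 5000 Hz
Practical rate = 5 * fs_min = 5 * 5000 = 25000 Hz

fs_min = 5000 Hz, fs_practical = 25000 Hz


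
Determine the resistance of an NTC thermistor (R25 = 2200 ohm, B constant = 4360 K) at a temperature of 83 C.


NTC thermistor equation: Rt = R25 * exp(B * (1/T - 1/T25)).
T in Kelvin: 356.15 K, T25 = 298.15 K
1/T - 1/T25 = 1/356.15 - 1/298.15 = -0.00054621
B * (1/T - 1/T25) = 4360 * -0.00054621 = -2.3815
Rt = 2200 * exp(-2.3815) = 203.3 ohm

203.3 ohm


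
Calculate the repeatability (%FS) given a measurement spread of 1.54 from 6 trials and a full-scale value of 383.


Repeatability = (spread / full scale) * 100%.
R = (1.54 / 383) * 100
R = 0.402 %FS

0.402 %FS


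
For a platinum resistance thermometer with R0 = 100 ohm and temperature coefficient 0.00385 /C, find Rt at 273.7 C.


The RTD equation: Rt = R0 * (1 + alpha * T).
Rt = 100 * (1 + 0.00385 * 273.7)
Rt = 100 * (1 + 1.053745)
Rt = 100 * 2.053745
Rt = 205.375 ohm

205.375 ohm


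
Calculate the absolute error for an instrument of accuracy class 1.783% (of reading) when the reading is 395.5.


Absolute error = (accuracy% / 100) * reading.
Error = (1.783 / 100) * 395.5
Error = 0.01783 * 395.5
Error = 7.0518

7.0518


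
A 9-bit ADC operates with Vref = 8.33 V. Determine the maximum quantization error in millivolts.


The maximum quantization error is +/- LSB/2.
LSB = Vref / 2^n = 8.33 / 512 = 0.01626953 V
Max error = LSB / 2 = 0.01626953 / 2 = 0.00813477 V
Max error = 8.1348 mV

8.1348 mV


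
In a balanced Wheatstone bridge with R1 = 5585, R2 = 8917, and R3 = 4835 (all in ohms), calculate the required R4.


At balance: R1*R4 = R2*R3, so R4 = R2*R3/R1.
R4 = 8917 * 4835 / 5585
R4 = 43113695 / 5585
R4 = 7719.55 ohm

7719.55 ohm


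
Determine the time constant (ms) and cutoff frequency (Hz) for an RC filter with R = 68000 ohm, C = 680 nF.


Time constant: tau = R * C.
tau = 68000 * 6.80e-07 = 0.04624 s
tau = 46.24 ms
Cutoff frequency: fc = 1 / (2*pi*R*C).
fc = 1 / (2*pi*0.04624) = 3.44 Hz

tau = 46.24 ms, fc = 3.44 Hz


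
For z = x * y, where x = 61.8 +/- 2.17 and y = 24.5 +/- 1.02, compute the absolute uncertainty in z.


For a product z = x*y, the relative uncertainty is:
uz/z = sqrt((ux/x)^2 + (uy/y)^2)
Relative uncertainties: ux/x = 2.17/61.8 = 0.035113
uy/y = 1.02/24.5 = 0.041633
z = 61.8 * 24.5 = 1514.1
uz = 1514.1 * sqrt(0.035113^2 + 0.041633^2) = 82.462

82.462


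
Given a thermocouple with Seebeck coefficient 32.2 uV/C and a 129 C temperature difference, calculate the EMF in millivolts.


The thermocouple output V = sensitivity * dT.
V = 32.2 uV/C * 129 C
V = 4153.8 uV
V = 4.154 mV

4.154 mV


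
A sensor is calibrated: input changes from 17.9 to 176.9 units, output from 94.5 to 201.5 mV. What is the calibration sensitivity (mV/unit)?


Sensitivity = (y2 - y1) / (x2 - x1).
S = (201.5 - 94.5) / (176.9 - 17.9)
S = 107.0 / 159.0
S = 0.673 mV/unit

0.673 mV/unit


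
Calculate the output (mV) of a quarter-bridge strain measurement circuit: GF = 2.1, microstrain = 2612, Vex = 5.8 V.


Quarter bridge output: Vout = (GF * epsilon * Vex) / 4.
Vout = (2.1 * 2612e-6 * 5.8) / 4
Vout = 0.03181416 / 4 V
Vout = 0.00795354 V = 7.9535 mV

7.9535 mV


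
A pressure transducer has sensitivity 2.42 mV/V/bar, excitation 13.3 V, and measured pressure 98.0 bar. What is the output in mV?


Output = sensitivity * Vex * P.
Vout = 2.42 * 13.3 * 98.0
Vout = 32.186 * 98.0
Vout = 3154.23 mV

3154.23 mV


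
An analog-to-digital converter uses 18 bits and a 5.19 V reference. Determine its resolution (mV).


The resolution (LSB) of an ADC is Vref / 2^n.
LSB = 5.19 / 2^18
LSB = 5.19 / 262144
LSB = 1.98e-05 V = 0.01979828 mV

0.01979828 mV


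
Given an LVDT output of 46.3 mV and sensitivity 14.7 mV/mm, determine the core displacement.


Displacement = Vout / sensitivity.
d = 46.3 / 14.7
d = 3.15 mm

3.15 mm


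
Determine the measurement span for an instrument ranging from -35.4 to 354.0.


Span = upper range - lower range.
Span = 354.0 - (-35.4)
Span = 389.4

389.4


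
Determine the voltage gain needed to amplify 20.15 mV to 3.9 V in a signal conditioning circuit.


Gain = Vout / Vin (converting to same units).
G = 3.9 V / 20.15 mV
G = 3900.0 mV / 20.15 mV
G = 193.55

193.55


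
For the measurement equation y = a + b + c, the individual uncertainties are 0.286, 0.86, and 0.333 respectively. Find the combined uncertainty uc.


For a sum of independent quantities, uc = sqrt(u1^2 + u2^2 + u3^2).
uc = sqrt(0.286^2 + 0.86^2 + 0.333^2)
uc = sqrt(0.081796 + 0.7396 + 0.110889)
uc = 0.9655

0.9655


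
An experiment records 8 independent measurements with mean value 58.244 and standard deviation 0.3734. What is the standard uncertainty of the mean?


The standard uncertainty for Type A evaluation is u = s / sqrt(n).
u = 0.3734 / sqrt(8)
u = 0.3734 / 2.8284
u = 0.132

0.132


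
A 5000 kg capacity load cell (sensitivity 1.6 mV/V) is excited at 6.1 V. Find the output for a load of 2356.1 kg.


Vout = rated_output * Vex * (load / capacity).
Vout = 1.6 * 6.1 * (2356.1 / 5000)
Vout = 1.6 * 6.1 * 0.47122
Vout = 4.599 mV

4.599 mV


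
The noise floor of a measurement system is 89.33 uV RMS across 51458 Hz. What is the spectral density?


Noise spectral density = Vrms / sqrt(BW).
NSD = 89.33 / sqrt(51458)
NSD = 89.33 / 226.8436
NSD = 0.3938 uV/sqrt(Hz)

0.3938 uV/sqrt(Hz)


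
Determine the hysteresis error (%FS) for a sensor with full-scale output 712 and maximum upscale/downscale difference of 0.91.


Hysteresis = (max difference / full scale) * 100%.
H = (0.91 / 712) * 100
H = 0.128 %FS

0.128 %FS


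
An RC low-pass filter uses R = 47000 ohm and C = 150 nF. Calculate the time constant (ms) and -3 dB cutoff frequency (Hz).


Time constant: tau = R * C.
tau = 47000 * 1.50e-07 = 0.00705 s
tau = 7.05 ms
Cutoff frequency: fc = 1 / (2*pi*R*C).
fc = 1 / (2*pi*0.00705) = 22.58 Hz

tau = 7.05 ms, fc = 22.58 Hz


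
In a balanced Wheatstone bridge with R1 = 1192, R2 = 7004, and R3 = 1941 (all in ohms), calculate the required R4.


At balance: R1*R4 = R2*R3, so R4 = R2*R3/R1.
R4 = 7004 * 1941 / 1192
R4 = 13594764 / 1192
R4 = 11405.0 ohm

11405.0 ohm


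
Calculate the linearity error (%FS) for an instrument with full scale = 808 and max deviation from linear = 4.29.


Linearity error = (max deviation / full scale) * 100%.
Linearity = (4.29 / 808) * 100
Linearity = 0.531 %FS

0.531 %FS


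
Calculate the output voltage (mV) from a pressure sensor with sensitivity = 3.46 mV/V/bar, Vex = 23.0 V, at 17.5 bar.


Output = sensitivity * Vex * P.
Vout = 3.46 * 23.0 * 17.5
Vout = 79.58 * 17.5
Vout = 1392.65 mV

1392.65 mV


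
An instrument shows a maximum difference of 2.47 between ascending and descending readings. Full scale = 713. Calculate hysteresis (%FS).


Hysteresis = (max difference / full scale) * 100%.
H = (2.47 / 713) * 100
H = 0.346 %FS

0.346 %FS


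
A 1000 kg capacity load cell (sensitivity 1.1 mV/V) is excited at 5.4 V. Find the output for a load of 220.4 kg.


Vout = rated_output * Vex * (load / capacity).
Vout = 1.1 * 5.4 * (220.4 / 1000)
Vout = 1.1 * 5.4 * 0.2204
Vout = 1.309 mV

1.309 mV


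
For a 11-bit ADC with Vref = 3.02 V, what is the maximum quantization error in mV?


The maximum quantization error is +/- LSB/2.
LSB = Vref / 2^n = 3.02 / 2048 = 0.00147461 V
Max error = LSB / 2 = 0.00147461 / 2 = 0.0007373 V
Max error = 0.7373 mV

0.7373 mV


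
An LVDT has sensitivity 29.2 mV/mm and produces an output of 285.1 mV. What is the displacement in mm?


Displacement = Vout / sensitivity.
d = 285.1 / 29.2
d = 9.764 mm

9.764 mm


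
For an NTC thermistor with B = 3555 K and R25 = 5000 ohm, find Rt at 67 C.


NTC thermistor equation: Rt = R25 * exp(B * (1/T - 1/T25)).
T in Kelvin: 340.15 K, T25 = 298.15 K
1/T - 1/T25 = 1/340.15 - 1/298.15 = -0.00041414
B * (1/T - 1/T25) = 3555 * -0.00041414 = -1.4723
Rt = 5000 * exp(-1.4723) = 1147.0 ohm

1147.0 ohm


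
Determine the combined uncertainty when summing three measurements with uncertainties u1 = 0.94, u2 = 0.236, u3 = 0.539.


For a sum of independent quantities, uc = sqrt(u1^2 + u2^2 + u3^2).
uc = sqrt(0.94^2 + 0.236^2 + 0.539^2)
uc = sqrt(0.8836 + 0.055696 + 0.290521)
uc = 1.109

1.109


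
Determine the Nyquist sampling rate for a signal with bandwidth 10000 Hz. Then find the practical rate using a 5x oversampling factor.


By Nyquist theorem, fs_min = 2 * fmax.
fs_min = 2 * 10000 = 20000 Hz
Practical rate = 5 * fs_min = 5 * 20000 = 100000 Hz

fs_min = 20000 Hz, fs_practical = 100000 Hz


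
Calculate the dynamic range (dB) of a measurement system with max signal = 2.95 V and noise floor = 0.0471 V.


Dynamic range = 20 * log10(Vmax / Vnoise).
DR = 20 * log10(2.95 / 0.0471)
DR = 20 * log10(62.63)
DR = 35.94 dB

35.94 dB


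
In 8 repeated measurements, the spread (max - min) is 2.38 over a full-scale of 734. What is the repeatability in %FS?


Repeatability = (spread / full scale) * 100%.
R = (2.38 / 734) * 100
R = 0.324 %FS

0.324 %FS


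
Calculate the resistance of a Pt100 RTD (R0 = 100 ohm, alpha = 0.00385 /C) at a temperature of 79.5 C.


The RTD equation: Rt = R0 * (1 + alpha * T).
Rt = 100 * (1 + 0.00385 * 79.5)
Rt = 100 * (1 + 0.306075)
Rt = 100 * 1.306075
Rt = 130.607 ohm

130.607 ohm


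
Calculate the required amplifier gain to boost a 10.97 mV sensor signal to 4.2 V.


Gain = Vout / Vin (converting to same units).
G = 4.2 V / 10.97 mV
G = 4200.0 mV / 10.97 mV
G = 382.86

382.86


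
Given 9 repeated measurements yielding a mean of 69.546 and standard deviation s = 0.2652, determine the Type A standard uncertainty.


The standard uncertainty for Type A evaluation is u = s / sqrt(n).
u = 0.2652 / sqrt(9)
u = 0.2652 / 3.0
u = 0.0884

0.0884


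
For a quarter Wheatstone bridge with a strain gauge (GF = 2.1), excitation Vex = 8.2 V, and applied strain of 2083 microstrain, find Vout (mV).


Quarter bridge output: Vout = (GF * epsilon * Vex) / 4.
Vout = (2.1 * 2083e-6 * 8.2) / 4
Vout = 0.03586926 / 4 V
Vout = 0.00896732 V = 8.9673 mV

8.9673 mV


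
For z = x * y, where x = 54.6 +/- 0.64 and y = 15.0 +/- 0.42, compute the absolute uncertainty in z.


For a product z = x*y, the relative uncertainty is:
uz/z = sqrt((ux/x)^2 + (uy/y)^2)
Relative uncertainties: ux/x = 0.64/54.6 = 0.011722
uy/y = 0.42/15.0 = 0.028
z = 54.6 * 15.0 = 819.0
uz = 819.0 * sqrt(0.011722^2 + 0.028^2) = 24.86

24.86


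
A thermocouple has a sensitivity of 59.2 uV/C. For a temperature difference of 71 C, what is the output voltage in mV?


The thermocouple output V = sensitivity * dT.
V = 59.2 uV/C * 71 C
V = 4203.2 uV
V = 4.203 mV

4.203 mV


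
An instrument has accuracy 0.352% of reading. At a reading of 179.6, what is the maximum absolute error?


Absolute error = (accuracy% / 100) * reading.
Error = (0.352 / 100) * 179.6
Error = 0.00352 * 179.6
Error = 0.6322

0.6322


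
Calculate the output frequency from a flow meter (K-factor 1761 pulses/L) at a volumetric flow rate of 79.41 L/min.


Frequency = K * Q / 60 (converting L/min to L/s).
f = 1761 * 79.41 / 60
f = 139841.01 / 60
f = 2330.68 Hz

2330.68 Hz


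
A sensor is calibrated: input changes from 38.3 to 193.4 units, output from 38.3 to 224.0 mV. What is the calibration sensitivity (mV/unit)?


Sensitivity = (y2 - y1) / (x2 - x1).
S = (224.0 - 38.3) / (193.4 - 38.3)
S = 185.7 / 155.1
S = 1.1973 mV/unit

1.1973 mV/unit


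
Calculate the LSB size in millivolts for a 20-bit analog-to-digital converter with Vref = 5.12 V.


The resolution (LSB) of an ADC is Vref / 2^n.
LSB = 5.12 / 2^20
LSB = 5.12 / 1048576
LSB = 4.88e-06 V = 0.00488281 mV

0.00488281 mV


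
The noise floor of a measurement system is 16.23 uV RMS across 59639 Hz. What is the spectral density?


Noise spectral density = Vrms / sqrt(BW).
NSD = 16.23 / sqrt(59639)
NSD = 16.23 / 244.211
NSD = 0.0665 uV/sqrt(Hz)

0.0665 uV/sqrt(Hz)


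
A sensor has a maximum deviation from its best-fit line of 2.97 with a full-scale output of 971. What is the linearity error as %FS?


Linearity error = (max deviation / full scale) * 100%.
Linearity = (2.97 / 971) * 100
Linearity = 0.306 %FS

0.306 %FS


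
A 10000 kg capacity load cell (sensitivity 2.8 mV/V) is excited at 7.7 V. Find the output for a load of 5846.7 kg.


Vout = rated_output * Vex * (load / capacity).
Vout = 2.8 * 7.7 * (5846.7 / 10000)
Vout = 2.8 * 7.7 * 0.58467
Vout = 12.605 mV

12.605 mV


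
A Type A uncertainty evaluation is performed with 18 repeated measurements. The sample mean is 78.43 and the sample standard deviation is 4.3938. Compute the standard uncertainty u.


The standard uncertainty for Type A evaluation is u = s / sqrt(n).
u = 4.3938 / sqrt(18)
u = 4.3938 / 4.2426
u = 1.0356

1.0356


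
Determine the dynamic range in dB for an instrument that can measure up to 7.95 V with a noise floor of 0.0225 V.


Dynamic range = 20 * log10(Vmax / Vnoise).
DR = 20 * log10(7.95 / 0.0225)
DR = 20 * log10(353.33)
DR = 50.96 dB

50.96 dB


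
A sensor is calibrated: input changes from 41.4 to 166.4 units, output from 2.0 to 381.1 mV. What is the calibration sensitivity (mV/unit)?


Sensitivity = (y2 - y1) / (x2 - x1).
S = (381.1 - 2.0) / (166.4 - 41.4)
S = 379.1 / 125.0
S = 3.0328 mV/unit

3.0328 mV/unit


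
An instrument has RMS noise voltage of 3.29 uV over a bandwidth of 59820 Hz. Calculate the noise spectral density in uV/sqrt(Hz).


Noise spectral density = Vrms / sqrt(BW).
NSD = 3.29 / sqrt(59820)
NSD = 3.29 / 244.5813
NSD = 0.0135 uV/sqrt(Hz)

0.0135 uV/sqrt(Hz)


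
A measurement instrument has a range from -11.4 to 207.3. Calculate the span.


Span = upper range - lower range.
Span = 207.3 - (-11.4)
Span = 218.7

218.7


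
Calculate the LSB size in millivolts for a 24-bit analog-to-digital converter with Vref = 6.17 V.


The resolution (LSB) of an ADC is Vref / 2^n.
LSB = 6.17 / 2^24
LSB = 6.17 / 16777216
LSB = 3.7e-07 V = 0.00036776 mV

0.00036776 mV


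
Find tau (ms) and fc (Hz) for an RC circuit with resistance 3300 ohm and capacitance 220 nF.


Time constant: tau = R * C.
tau = 3300 * 2.20e-07 = 0.000726 s
tau = 0.726 ms
Cutoff frequency: fc = 1 / (2*pi*R*C).
fc = 1 / (2*pi*0.000726) = 219.22 Hz

tau = 0.726 ms, fc = 219.22 Hz
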